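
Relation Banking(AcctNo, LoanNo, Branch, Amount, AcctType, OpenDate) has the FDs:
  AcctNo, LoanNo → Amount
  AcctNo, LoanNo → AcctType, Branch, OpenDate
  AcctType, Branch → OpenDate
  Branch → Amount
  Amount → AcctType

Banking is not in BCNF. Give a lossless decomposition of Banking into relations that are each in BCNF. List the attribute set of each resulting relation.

Candidate key of the original relation: {AcctNo, LoanNo}.
{AcctNo, AcctType, Amount, Branch, LoanNo, OpenDate}: {AcctType, Branch} determines {AcctType, Amount, Branch, OpenDate} here but is not a superkey — split on AcctType, Branch → Amount, OpenDate, giving {AcctType, Amount, Branch, OpenDate} and {AcctNo, AcctType, Branch, LoanNo}.
{AcctType, Amount, Branch, OpenDate}: {Amount} determines {AcctType, Amount} here but is not a superkey — split on Amount → AcctType, giving {AcctType, Amount} and {Amount, Branch, OpenDate}.
{AcctType, Amount} has no BCNF violation.
{Amount, Branch, OpenDate} has no BCNF violation.
{AcctNo, AcctType, Branch, LoanNo}: {Branch} determines {AcctType, Branch} here but is not a superkey — split on Branch → AcctType, giving {AcctType, Branch} and {AcctNo, Branch, LoanNo}.
{AcctType, Branch} has no BCNF violation.
{AcctNo, Branch, LoanNo} has no BCNF violation.

{AcctNo, Branch, LoanNo}; {AcctType, Amount}; {AcctType, Branch}; {Amount, Branch, OpenDate}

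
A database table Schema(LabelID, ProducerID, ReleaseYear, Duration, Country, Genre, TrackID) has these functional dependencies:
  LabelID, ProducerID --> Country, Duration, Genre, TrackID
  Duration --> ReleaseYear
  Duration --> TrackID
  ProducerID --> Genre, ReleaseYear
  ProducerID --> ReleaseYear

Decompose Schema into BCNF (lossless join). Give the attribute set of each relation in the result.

Candidate key of the original relation: {LabelID, ProducerID}.
{Country, Duration, Genre, LabelID, ProducerID, ReleaseYear, TrackID}: {Duration} determines {Duration, ReleaseYear, TrackID} here but is not a superkey — split on Duration --> ReleaseYear, TrackID, giving {Duration, ReleaseYear, TrackID} and {Country, Duration, Genre, LabelID, ProducerID}.
{Duration, ReleaseYear, TrackID} is in BCNF.
{Country, Duration, Genre, LabelID, ProducerID}: {ProducerID} determines {Genre, ProducerID} here but is not a superkey — split on ProducerID --> Genre, giving {Genre, ProducerID} and {Country, Duration, LabelID, ProducerID}.
{Genre, ProducerID} is in BCNF.
{Country, Duration, LabelID, ProducerID} is in BCNF.

{Country, Duration, LabelID, ProducerID}; {Duration, ReleaseYear, TrackID}; {Genre, ProducerID}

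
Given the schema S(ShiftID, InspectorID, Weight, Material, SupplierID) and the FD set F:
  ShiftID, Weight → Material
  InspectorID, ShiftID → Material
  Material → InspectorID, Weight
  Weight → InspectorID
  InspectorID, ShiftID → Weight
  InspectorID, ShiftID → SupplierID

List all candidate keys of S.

{InspectorID, ShiftID}, {Material, ShiftID}, {ShiftID, Weight}

No FD produces {ShiftID}, so it must be in every candidate key.
Closure of {InspectorID, ShiftID} is {InspectorID, Material, ShiftID, SupplierID, Weight}, the whole schema; {InspectorID, ShiftID} is a candidate key.
Closure of {Material, ShiftID} is {InspectorID, Material, ShiftID, SupplierID, Weight}, the whole schema; {Material, ShiftID} is a candidate key.
Closure of {ShiftID, Weight} is {InspectorID, Material, ShiftID, SupplierID, Weight}, the whole schema; {ShiftID, Weight} is a candidate key.
Any other superkey properly contains one of these, so there are no further candidate keys.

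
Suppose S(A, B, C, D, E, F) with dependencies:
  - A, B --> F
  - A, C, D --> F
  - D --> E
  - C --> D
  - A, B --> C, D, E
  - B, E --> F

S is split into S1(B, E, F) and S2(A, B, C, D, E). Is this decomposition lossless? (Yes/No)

The shared attributes are {B, E} and {B, E}⁺ = {B, E, F}.
This includes all of S1, so the common attributes are a superkey of S1 — the join is lossless.

Yes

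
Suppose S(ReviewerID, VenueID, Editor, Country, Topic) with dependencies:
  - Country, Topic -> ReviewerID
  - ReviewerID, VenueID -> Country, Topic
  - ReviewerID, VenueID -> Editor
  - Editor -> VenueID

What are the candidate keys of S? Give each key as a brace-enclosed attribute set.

{Country, Editor, Topic}, {Country, Topic, VenueID}, {Editor, ReviewerID}, {ReviewerID, VenueID}

Closure of {Editor, ReviewerID} is {Country, Editor, ReviewerID, Topic, VenueID}, the whole schema; {Editor, ReviewerID} is a candidate key.
Closure of {ReviewerID, VenueID} is {Country, Editor, ReviewerID, Topic, VenueID}, the whole schema; {ReviewerID, VenueID} is a candidate key.
Closure of {Country, Editor, Topic} is {Country, Editor, ReviewerID, Topic, VenueID}, the whole schema; {Country, Editor, Topic} is a candidate key.
Closure of {Country, Topic, VenueID} is {Country, Editor, ReviewerID, Topic, VenueID}, the whole schema; {Country, Topic, VenueID} is a candidate key.
Any other superkey properly contains one of these, so there are no further candidate keys.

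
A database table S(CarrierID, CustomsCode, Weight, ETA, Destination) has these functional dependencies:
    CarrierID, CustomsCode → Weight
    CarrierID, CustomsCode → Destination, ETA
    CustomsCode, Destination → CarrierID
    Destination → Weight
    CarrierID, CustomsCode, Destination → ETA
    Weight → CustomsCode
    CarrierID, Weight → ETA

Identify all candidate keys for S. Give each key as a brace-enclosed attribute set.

{Destination}⁺ = {CarrierID, CustomsCode, Destination, ETA, Weight} — all of the relation — so {Destination} is a candidate key.
{CarrierID, CustomsCode}⁺ = {CarrierID, CustomsCode, Destination, ETA, Weight} — all of the relation — so {CarrierID, CustomsCode} is a candidate key.
{CarrierID, Weight}⁺ = {CarrierID, CustomsCode, Destination, ETA, Weight} — all of the relation — so {CarrierID, Weight} is a candidate key.
Any other superkey properly contains one of these, so there are no further candidate keys.

{CarrierID, CustomsCode}, {CarrierID, Weight}, {Destination}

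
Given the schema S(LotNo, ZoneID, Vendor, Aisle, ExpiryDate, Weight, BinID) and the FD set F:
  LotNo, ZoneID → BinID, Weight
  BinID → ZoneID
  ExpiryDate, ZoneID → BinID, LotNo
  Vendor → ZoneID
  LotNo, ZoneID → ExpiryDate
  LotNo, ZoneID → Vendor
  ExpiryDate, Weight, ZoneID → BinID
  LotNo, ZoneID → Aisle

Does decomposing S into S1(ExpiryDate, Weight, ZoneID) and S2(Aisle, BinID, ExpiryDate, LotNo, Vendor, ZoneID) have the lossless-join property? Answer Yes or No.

Yes

The shared attributes are {ExpiryDate, ZoneID} and {ExpiryDate, ZoneID}⁺ = {Aisle, BinID, ExpiryDate, LotNo, Vendor, Weight, ZoneID}.
This includes all of S1, so the common attributes are a superkey of S1 — the join is lossless.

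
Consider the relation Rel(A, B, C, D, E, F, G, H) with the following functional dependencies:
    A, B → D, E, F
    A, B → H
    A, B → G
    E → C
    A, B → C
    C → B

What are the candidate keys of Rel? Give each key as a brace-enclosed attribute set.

{A} never appears on the right of any FD, so every key must include it.
{A, B}⁺ = {A, B, C, D, E, F, G, H} — all of the relation — so {A, B} is a candidate key.
{A, C}⁺ = {A, B, C, D, E, F, G, H} — all of the relation — so {A, C} is a candidate key.
{A, E}⁺ = {A, B, C, D, E, F, G, H} — all of the relation — so {A, E} is a candidate key.
Any other superkey properly contains one of these, so there are no further candidate keys.

{A, B}, {A, C}, {A, E}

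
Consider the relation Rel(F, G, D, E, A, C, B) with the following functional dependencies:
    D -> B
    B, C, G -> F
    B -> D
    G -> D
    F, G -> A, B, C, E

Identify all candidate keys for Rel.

{C, G}, {F, G}

Attributes never on any right-hand side: {G} — every candidate key must contain it.
{C, G} is a candidate key since {C, G}⁺ = {A, B, C, D, E, F, G} covers every attribute.
{F, G} is a candidate key since {F, G}⁺ = {A, B, C, D, E, F, G} covers every attribute.
No proper subset of any of these is a key, and no other minimal superkey exists.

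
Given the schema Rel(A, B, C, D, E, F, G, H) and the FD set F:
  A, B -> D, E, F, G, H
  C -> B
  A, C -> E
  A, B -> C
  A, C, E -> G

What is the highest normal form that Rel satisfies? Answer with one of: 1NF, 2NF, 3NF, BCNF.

Candidate keys: {A, B}, {A, C}. Prime attributes: {A, B, C}.
C -> B breaks BCNF: {C}⁺ = {B, C}, so {C} is not a superkey.
Since {B} ⊆ prime attributes and every other non-superkey FD also has a prime right side, the schema is in 3NF.

3NF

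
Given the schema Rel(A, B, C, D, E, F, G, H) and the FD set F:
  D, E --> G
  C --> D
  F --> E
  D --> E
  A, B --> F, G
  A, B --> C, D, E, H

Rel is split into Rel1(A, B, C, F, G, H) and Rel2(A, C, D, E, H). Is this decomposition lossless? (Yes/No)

Yes

Rel1 ∩ Rel2 = {A, C, H}; its closure under F is {A, C, D, E, G, H}.
Rel2 is contained in that closure, so Rel1 ∩ Rel2 --> Rel2 holds and the join is lossless.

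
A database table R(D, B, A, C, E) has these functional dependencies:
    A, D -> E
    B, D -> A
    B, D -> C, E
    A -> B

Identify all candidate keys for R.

{A, D}, {B, D}

No FD produces {D}, so it must be in every candidate key.
{A, D}⁺ = {A, B, C, D, E} — all of the relation — so {A, D} is a candidate key.
{B, D}⁺ = {A, B, C, D, E} — all of the relation — so {B, D} is a candidate key.
Any other superkey properly contains one of these, so there are no further candidate keys.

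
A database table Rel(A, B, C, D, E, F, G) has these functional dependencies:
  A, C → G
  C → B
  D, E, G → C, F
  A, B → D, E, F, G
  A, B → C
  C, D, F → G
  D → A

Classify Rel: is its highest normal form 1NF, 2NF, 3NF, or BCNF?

3NF

Candidate keys: {A, B}, {A, C}, {B, D}, {C, D}, {D, E, G}. Prime attributes: {A, B, C, D, E, G}.
For C → B we have {C}⁺ = {B, C}; {C} is not a superkey, so BCNF fails.
Since {B} ⊆ prime attributes and every other non-superkey FD also has a prime right side, the schema is in 3NF.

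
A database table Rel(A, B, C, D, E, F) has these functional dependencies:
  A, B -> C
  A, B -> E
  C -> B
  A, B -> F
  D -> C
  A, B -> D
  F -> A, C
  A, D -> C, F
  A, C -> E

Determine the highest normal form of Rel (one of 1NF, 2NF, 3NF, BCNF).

Candidate keys: {A, B}, {A, C}, {A, D}, {F}. Prime attributes: {A, B, C, D, F}.
For C -> B we have {C}⁺ = {B, C}; {C} is not a superkey, so BCNF fails.
Its right-hand attributes {B} are all prime, as are those of every other non-superkey FD — the relation is in 3NF.

3NF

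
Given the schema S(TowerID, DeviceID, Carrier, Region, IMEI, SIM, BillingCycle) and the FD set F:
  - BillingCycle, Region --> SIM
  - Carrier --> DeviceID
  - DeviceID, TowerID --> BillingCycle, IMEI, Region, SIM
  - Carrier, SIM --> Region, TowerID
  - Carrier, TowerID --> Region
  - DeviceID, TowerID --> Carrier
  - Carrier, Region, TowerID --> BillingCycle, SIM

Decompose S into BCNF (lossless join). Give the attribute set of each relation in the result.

Candidate keys of the original relation: {BillingCycle, Carrier, Region}, {Carrier, SIM}, {Carrier, TowerID}, {DeviceID, TowerID}.
Within {BillingCycle, Carrier, DeviceID, IMEI, Region, SIM, TowerID}: {BillingCycle, Region}⁺ ∩ {BillingCycle, Carrier, DeviceID, IMEI, Region, SIM, TowerID} = {BillingCycle, Region, SIM}, not the whole set, so BillingCycle, Region --> SIM violates BCNF; decompose into {BillingCycle, Region, SIM} and {BillingCycle, Carrier, DeviceID, IMEI, Region, TowerID}.
{BillingCycle, Region, SIM} has no BCNF violation.
Within {BillingCycle, Carrier, DeviceID, IMEI, Region, TowerID}: {Carrier}⁺ ∩ {BillingCycle, Carrier, DeviceID, IMEI, Region, TowerID} = {Carrier, DeviceID}, not the whole set, so Carrier --> DeviceID violates BCNF; decompose into {Carrier, DeviceID} and {BillingCycle, Carrier, IMEI, Region, TowerID}.
{Carrier, DeviceID} has no BCNF violation.
{BillingCycle, Carrier, IMEI, Region, TowerID} has no BCNF violation.

{BillingCycle, Carrier, IMEI, Region, TowerID}; {BillingCycle, Region, SIM}; {Carrier, DeviceID}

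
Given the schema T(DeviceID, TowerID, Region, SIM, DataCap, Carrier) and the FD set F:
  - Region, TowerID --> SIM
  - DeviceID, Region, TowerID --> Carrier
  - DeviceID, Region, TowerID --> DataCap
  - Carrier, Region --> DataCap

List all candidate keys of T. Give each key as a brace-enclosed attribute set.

{DeviceID, Region, TowerID}

{DeviceID, Region, TowerID} never appear on the right of any FD, so every key must include all of them.
Closure of {DeviceID, Region, TowerID} is {Carrier, DataCap, DeviceID, Region, SIM, TowerID}, the whole schema; {DeviceID, Region, TowerID} is a candidate key.
Every other attribute set either contains this one or has a smaller closure.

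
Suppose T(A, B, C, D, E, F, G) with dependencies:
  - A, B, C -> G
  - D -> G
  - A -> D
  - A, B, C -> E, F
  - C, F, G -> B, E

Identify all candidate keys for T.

{A, B, C}, {A, C, F}

No FD produces {A, C}, so they must be in every candidate key.
Closure of {A, B, C} is {A, B, C, D, E, F, G}, the whole schema; {A, B, C} is a candidate key.
Closure of {A, C, F} is {A, B, C, D, E, F, G}, the whole schema; {A, C, F} is a candidate key.
These are minimal and exhaustive — every other superkey contains one of them.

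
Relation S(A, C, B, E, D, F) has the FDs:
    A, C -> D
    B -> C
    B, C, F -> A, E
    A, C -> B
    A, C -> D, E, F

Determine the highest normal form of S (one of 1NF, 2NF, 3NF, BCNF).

3NF

Candidate keys: {A, B}, {A, C}, {B, F}. Prime attributes: {A, B, C, F}.
B -> C breaks BCNF: {B}⁺ = {B, C}, so {B} is not a superkey.
Since {C} ⊆ prime attributes and every other non-superkey FD also has a prime right side, the schema is in 3NF.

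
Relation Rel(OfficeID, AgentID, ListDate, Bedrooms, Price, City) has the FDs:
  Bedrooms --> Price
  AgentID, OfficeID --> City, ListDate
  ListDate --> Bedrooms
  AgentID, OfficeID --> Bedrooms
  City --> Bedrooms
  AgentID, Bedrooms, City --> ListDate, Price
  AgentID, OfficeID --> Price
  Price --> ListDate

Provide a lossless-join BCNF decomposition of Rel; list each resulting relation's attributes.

{AgentID, City, OfficeID}; {Bedrooms, City}; {Bedrooms, ListDate, Price}

Candidate key of the original relation: {AgentID, OfficeID}.
In {AgentID, Bedrooms, City, ListDate, OfficeID, Price}, {Bedrooms} is not a superkey ({Bedrooms}⁺ restricted to this set is {Bedrooms, ListDate, Price}), so split on Bedrooms --> ListDate, Price into {Bedrooms, ListDate, Price} and {AgentID, Bedrooms, City, OfficeID}.
{Bedrooms, ListDate, Price} is in BCNF.
In {AgentID, Bedrooms, City, OfficeID}, {City} is not a superkey ({City}⁺ restricted to this set is {Bedrooms, City}), so split on City --> Bedrooms into {Bedrooms, City} and {AgentID, City, OfficeID}.
{Bedrooms, City} is in BCNF.
{AgentID, City, OfficeID} is in BCNF.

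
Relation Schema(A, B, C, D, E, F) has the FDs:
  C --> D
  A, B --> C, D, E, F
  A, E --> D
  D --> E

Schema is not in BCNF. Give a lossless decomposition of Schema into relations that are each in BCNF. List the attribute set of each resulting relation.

Candidate key of the original relation: {A, B}.
In {A, B, C, D, E, F}, {C} is not a superkey ({C}⁺ restricted to this set is {C, D, E}), so split on C --> D, E into {C, D, E} and {A, B, C, F}.
In {C, D, E}, {D} is not a superkey ({D}⁺ restricted to this set is {D, E}), so split on D --> E into {D, E} and {C, D}.
{D, E} has no BCNF violation.
{C, D} has no BCNF violation.
{A, B, C, F} has no BCNF violation.

{A, B, C, F}; {C, D}; {D, E}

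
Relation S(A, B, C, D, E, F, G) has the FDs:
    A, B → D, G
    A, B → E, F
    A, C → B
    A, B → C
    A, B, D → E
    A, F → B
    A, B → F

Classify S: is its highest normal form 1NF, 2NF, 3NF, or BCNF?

BCNF

Candidate keys: {A, B}, {A, C}, {A, F}. Prime attributes: {A, B, C, F}.
The left-hand side of every FD is a superkey, so BCNF is satisfied.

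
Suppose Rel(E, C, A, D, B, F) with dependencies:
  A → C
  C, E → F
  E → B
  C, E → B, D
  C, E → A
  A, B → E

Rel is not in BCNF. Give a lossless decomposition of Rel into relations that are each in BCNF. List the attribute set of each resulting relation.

Candidate keys of the original relation: {A, B}, {A, E}, {C, E}.
{A, B, C, D, E, F}: {A} determines {A, C} here but is not a superkey — split on A → C, giving {A, C} and {A, B, D, E, F}.
{A, C} has no BCNF violation.
{A, B, D, E, F}: {E} determines {B, E} here but is not a superkey — split on E → B, giving {B, E} and {A, D, E, F}.
{B, E} has no BCNF violation.
{A, D, E, F} has no BCNF violation.

{A, C}; {A, D, E, F}; {B, E}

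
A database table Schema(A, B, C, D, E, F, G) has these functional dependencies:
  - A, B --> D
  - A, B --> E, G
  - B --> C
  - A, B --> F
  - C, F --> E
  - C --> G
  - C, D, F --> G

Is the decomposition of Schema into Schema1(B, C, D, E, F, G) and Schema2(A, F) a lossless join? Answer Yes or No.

No

Common attributes: {F}; their closure is {F}.
Schema1 ⊄ {F} and Schema2 ⊄ {F}, so the split is lossy.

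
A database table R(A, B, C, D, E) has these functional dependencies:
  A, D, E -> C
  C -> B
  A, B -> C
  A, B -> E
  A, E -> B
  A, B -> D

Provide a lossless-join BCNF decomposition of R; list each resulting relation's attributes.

{A, C, D, E}; {B, C}

Candidate keys of the original relation: {A, B}, {A, C}, {A, E}.
{A, B, C, D, E}: {C} determines {B, C} here but is not a superkey — split on C -> B, giving {B, C} and {A, C, D, E}.
{B, C} has no BCNF violation.
{A, C, D, E} has no BCNF violation.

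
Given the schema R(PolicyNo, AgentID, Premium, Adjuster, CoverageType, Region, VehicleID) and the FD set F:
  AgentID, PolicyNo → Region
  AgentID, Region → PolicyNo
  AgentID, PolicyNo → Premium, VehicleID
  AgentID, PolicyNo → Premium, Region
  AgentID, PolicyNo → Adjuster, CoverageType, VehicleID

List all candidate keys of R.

Attributes never on any right-hand side: {AgentID} — every candidate key must contain it.
{AgentID, PolicyNo}⁺ = {Adjuster, AgentID, CoverageType, PolicyNo, Premium, Region, VehicleID} — all of the relation — so {AgentID, PolicyNo} is a candidate key.
{AgentID, Region}⁺ = {Adjuster, AgentID, CoverageType, PolicyNo, Premium, Region, VehicleID} — all of the relation — so {AgentID, Region} is a candidate key.
These are minimal and exhaustive — every other superkey contains one of them.

{AgentID, PolicyNo}, {AgentID, Region}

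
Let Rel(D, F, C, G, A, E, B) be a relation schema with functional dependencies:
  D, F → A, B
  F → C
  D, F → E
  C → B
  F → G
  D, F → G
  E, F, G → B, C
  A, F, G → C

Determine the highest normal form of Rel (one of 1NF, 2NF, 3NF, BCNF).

1NF

Candidate key: {D, F}. Prime attributes: {D, F}.
For F → C we have {F}⁺ = {B, C, F, G}; {F} is not a superkey, so BCNF fails.
F → C has non-prime {C} on the right and a non-superkey on the left, so 3NF fails.
Since {F} ⊂ {D, F} and {F}⁺ ⊇ {B, C, G} with {B, C, G} non-prime, there is a partial dependency; 2NF fails.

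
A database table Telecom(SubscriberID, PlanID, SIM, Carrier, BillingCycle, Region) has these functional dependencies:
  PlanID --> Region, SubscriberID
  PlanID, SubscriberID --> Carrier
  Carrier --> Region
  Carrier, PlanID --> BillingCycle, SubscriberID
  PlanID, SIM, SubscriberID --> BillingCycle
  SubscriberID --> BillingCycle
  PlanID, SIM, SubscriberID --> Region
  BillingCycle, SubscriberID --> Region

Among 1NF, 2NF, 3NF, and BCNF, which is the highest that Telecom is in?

1NF

Candidate key: {PlanID, SIM}. Prime attributes: {PlanID, SIM}.
PlanID --> Region, SubscriberID breaks BCNF: {PlanID}⁺ = {BillingCycle, Carrier, PlanID, Region, SubscriberID}, so {PlanID} is not a superkey.
Because {Region, SubscriberID} are non-prime and the left side of PlanID --> Region, SubscriberID is not a superkey, the relation is not in 3NF.
Since {PlanID} ⊂ {PlanID, SIM} and {PlanID}⁺ ⊇ {BillingCycle, Carrier, Region, SubscriberID} with {BillingCycle, Carrier, Region, SubscriberID} non-prime, there is a partial dependency; 2NF fails.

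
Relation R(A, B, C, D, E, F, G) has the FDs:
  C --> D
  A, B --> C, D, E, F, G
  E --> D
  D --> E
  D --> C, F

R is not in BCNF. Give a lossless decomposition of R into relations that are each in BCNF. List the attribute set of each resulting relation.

Candidate key of the original relation: {A, B}.
In {A, B, C, D, E, F, G}, {C} is not a superkey ({C}⁺ restricted to this set is {C, D, E, F}), so split on C --> D, E, F into {C, D, E, F} and {A, B, C, G}.
{C, D, E, F} is in BCNF.
{A, B, C, G} is in BCNF.

{A, B, C, G}; {C, D, E, F}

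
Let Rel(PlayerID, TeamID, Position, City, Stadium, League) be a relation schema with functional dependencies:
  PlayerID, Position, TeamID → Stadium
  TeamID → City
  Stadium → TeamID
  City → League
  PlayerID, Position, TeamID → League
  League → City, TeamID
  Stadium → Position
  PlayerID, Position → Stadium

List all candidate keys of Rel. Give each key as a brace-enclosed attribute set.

{PlayerID, Position}, {PlayerID, Stadium}

{PlayerID} never appears on the right of any FD, so every key must include it.
Closure of {PlayerID, Position} is {City, League, PlayerID, Position, Stadium, TeamID}, the whole schema; {PlayerID, Position} is a candidate key.
Closure of {PlayerID, Stadium} is {City, League, PlayerID, Position, Stadium, TeamID}, the whole schema; {PlayerID, Stadium} is a candidate key.
No proper subset of any of these is a key, and no other minimal superkey exists.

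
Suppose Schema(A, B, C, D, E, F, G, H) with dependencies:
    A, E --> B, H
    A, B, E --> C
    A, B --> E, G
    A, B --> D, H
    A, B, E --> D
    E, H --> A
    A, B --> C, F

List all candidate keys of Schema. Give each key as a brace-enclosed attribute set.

{A, B}, {A, E}, {E, H}

{A, B} is a candidate key since {A, B}⁺ = {A, B, C, D, E, F, G, H} covers every attribute.
{A, E} is a candidate key since {A, E}⁺ = {A, B, C, D, E, F, G, H} covers every attribute.
{E, H} is a candidate key since {E, H}⁺ = {A, B, C, D, E, F, G, H} covers every attribute.
No proper subset of any of these is a key, and no other minimal superkey exists.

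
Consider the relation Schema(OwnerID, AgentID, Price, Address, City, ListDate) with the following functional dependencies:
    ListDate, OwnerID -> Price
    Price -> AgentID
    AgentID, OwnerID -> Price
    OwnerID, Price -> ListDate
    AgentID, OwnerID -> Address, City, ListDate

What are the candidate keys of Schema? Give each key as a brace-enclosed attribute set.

{AgentID, OwnerID}, {ListDate, OwnerID}, {OwnerID, Price}

No FD produces {OwnerID}, so it must be in every candidate key.
Closure of {AgentID, OwnerID} is {Address, AgentID, City, ListDate, OwnerID, Price}, the whole schema; {AgentID, OwnerID} is a candidate key.
Closure of {ListDate, OwnerID} is {Address, AgentID, City, ListDate, OwnerID, Price}, the whole schema; {ListDate, OwnerID} is a candidate key.
Closure of {OwnerID, Price} is {Address, AgentID, City, ListDate, OwnerID, Price}, the whole schema; {OwnerID, Price} is a candidate key.
Any other superkey properly contains one of these, so there are no further candidate keys.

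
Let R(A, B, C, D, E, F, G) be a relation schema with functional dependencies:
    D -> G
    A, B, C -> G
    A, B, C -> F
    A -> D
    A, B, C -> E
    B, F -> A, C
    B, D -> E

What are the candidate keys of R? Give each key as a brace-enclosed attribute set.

{A, B, C}, {B, F}

{B} never appears on the right of any FD, so every key must include it.
{B, F} is a candidate key since {B, F}⁺ = {A, B, C, D, E, F, G} covers every attribute.
{A, B, C} is a candidate key since {A, B, C}⁺ = {A, B, C, D, E, F, G} covers every attribute.
These are minimal and exhaustive — every other superkey contains one of them.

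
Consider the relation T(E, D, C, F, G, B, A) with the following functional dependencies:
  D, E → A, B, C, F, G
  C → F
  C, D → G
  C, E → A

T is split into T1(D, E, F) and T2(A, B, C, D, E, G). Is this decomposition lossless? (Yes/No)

Yes

T1 ∩ T2 = {D, E}; its closure under F is {A, B, C, D, E, F, G}.
Since T1 ⊆ {A, B, C, D, E, F, G}, the intersection is a superkey of T1; the decomposition is lossless.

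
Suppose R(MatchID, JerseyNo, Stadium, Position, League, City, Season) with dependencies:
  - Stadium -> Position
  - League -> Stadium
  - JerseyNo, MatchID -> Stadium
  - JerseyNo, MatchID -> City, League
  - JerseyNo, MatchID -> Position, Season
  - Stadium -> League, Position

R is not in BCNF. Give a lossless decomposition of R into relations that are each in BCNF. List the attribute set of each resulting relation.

{City, JerseyNo, MatchID, Season, Stadium}; {League, Position, Stadium}

Candidate key of the original relation: {JerseyNo, MatchID}.
In {City, JerseyNo, League, MatchID, Position, Season, Stadium}, {Stadium} is not a superkey ({Stadium}⁺ restricted to this set is {League, Position, Stadium}), so split on Stadium -> League, Position into {League, Position, Stadium} and {City, JerseyNo, MatchID, Season, Stadium}.
{League, Position, Stadium}: every determinant is a superkey — BCNF.
{City, JerseyNo, MatchID, Season, Stadium}: every determinant is a superkey — BCNF.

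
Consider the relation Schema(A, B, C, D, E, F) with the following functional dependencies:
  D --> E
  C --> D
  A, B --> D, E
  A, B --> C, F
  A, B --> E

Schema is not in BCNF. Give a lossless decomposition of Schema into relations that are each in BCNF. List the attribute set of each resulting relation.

Candidate key of the original relation: {A, B}.
{A, B, C, D, E, F}: {D} determines {D, E} here but is not a superkey — split on D --> E, giving {D, E} and {A, B, C, D, F}.
{D, E} has no BCNF violation.
{A, B, C, D, F}: {C} determines {C, D} here but is not a superkey — split on C --> D, giving {C, D} and {A, B, C, F}.
{C, D} has no BCNF violation.
{A, B, C, F} has no BCNF violation.

{A, B, C, F}; {C, D}; {D, E}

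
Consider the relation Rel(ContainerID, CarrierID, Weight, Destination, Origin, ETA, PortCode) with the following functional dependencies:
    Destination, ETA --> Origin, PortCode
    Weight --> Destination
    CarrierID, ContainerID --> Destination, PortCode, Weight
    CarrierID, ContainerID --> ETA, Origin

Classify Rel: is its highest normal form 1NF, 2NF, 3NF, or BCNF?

Candidate key: {CarrierID, ContainerID}. Prime attributes: {CarrierID, ContainerID}.
Destination, ETA --> Origin, PortCode: {Destination, ETA}⁺ = {Destination, ETA, Origin, PortCode}, which is not all of the attributes, so the left side is not a superkey — BCNF is violated.
Because {Origin, PortCode} are non-prime and the left side of Destination, ETA --> Origin, PortCode is not a superkey, the relation is not in 3NF.
Checking every proper subset of each key, none determines a non-prime attribute — 2NF is satisfied.

2NF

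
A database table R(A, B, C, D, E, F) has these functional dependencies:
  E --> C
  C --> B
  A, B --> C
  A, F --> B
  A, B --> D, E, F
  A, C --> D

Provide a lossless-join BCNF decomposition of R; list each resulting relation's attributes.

Candidate keys of the original relation: {A, B}, {A, C}, {A, E}, {A, F}.
{A, B, C, D, E, F}: {E} determines {B, C, E} here but is not a superkey — split on E --> B, C, giving {B, C, E} and {A, D, E, F}.
{B, C, E}: {C} determines {B, C} here but is not a superkey — split on C --> B, giving {B, C} and {C, E}.
{B, C} has no BCNF violation.
{C, E} has no BCNF violation.
{A, D, E, F} has no BCNF violation.

{A, D, E, F}; {B, C}; {C, E}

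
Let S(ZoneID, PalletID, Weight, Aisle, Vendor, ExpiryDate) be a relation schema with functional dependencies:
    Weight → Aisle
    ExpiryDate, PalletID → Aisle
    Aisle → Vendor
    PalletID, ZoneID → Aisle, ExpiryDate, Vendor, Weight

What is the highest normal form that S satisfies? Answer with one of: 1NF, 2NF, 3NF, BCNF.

Candidate key: {PalletID, ZoneID}. Prime attributes: {PalletID, ZoneID}.
For Weight → Aisle we have {Weight}⁺ = {Aisle, Vendor, Weight}; {Weight} is not a superkey, so BCNF fails.
Weight → Aisle has non-prime {Aisle} on the right and a non-superkey on the left, so 3NF fails.
Checking every proper subset of each key, none determines a non-prime attribute — 2NF is satisfied.

2NF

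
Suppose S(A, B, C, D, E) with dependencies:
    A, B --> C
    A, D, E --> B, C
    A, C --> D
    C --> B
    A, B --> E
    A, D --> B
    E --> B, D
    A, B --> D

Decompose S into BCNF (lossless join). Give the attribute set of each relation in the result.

Candidate keys of the original relation: {A, B}, {A, C}, {A, D}, {A, E}.
{A, B, C, D, E}: {C} determines {B, C} here but is not a superkey — split on C --> B, giving {B, C} and {A, C, D, E}.
{B, C} is in BCNF.
{A, C, D, E}: {E} determines {D, E} here but is not a superkey — split on E --> D, giving {D, E} and {A, C, E}.
{D, E} is in BCNF.
{A, C, E} is in BCNF.

{A, C, E}; {B, C}; {D, E}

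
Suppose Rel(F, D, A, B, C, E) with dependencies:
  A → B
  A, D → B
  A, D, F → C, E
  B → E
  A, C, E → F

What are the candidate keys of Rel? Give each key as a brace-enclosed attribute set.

No FD produces {A, D}, so they must be in every candidate key.
{A, C, D} is a candidate key since {A, C, D}⁺ = {A, B, C, D, E, F} covers every attribute.
{A, D, F} is a candidate key since {A, D, F}⁺ = {A, B, C, D, E, F} covers every attribute.
Any other superkey properly contains one of these, so there are no further candidate keys.

{A, C, D}, {A, D, F}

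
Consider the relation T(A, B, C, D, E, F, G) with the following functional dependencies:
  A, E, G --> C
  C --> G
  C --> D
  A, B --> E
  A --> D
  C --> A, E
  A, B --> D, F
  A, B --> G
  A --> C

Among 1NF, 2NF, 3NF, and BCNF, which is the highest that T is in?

Candidate keys: {A, B}, {B, C}. Prime attributes: {A, B, C}.
For A, E, G --> C we have {A, E, G}⁺ = {A, C, D, E, G}; {A, E, G} is not a superkey, so BCNF fails.
C --> G has non-prime {G} on the right and a non-superkey on the left, so 3NF fails.
The proper key subset {A} of {A, B} determines non-prime {D, E, G}, so the relation is not even in 2NF.

1NF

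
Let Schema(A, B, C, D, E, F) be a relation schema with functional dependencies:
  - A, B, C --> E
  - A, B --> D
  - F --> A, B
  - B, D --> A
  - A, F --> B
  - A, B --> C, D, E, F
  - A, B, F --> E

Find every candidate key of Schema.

Closure of {F} is {A, B, C, D, E, F}, the whole schema; {F} is a candidate key.
Closure of {A, B} is {A, B, C, D, E, F}, the whole schema; {A, B} is a candidate key.
Closure of {B, D} is {A, B, C, D, E, F}, the whole schema; {B, D} is a candidate key.
No proper subset of any of these is a key, and no other minimal superkey exists.

{A, B}, {B, D}, {F}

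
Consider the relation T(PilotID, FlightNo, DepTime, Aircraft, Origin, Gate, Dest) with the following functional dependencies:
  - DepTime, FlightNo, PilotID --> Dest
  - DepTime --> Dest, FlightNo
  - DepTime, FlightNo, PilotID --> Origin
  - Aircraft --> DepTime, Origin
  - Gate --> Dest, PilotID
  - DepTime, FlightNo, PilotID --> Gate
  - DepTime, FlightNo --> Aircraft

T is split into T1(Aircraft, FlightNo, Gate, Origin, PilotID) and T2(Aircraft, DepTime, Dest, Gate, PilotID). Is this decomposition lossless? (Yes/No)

T1 ∩ T2 = {Aircraft, Gate, PilotID}; its closure under F is {Aircraft, DepTime, Dest, FlightNo, Gate, Origin, PilotID}.
This includes all of T1, so the common attributes are a superkey of T1 — the join is lossless.

Yes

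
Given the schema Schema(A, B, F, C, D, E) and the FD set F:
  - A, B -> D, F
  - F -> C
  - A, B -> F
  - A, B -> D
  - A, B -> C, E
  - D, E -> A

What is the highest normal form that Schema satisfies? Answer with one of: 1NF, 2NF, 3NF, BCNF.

Candidate keys: {A, B}, {B, D, E}. Prime attributes: {A, B, D, E}.
F -> C: {F}⁺ = {C, F}, which is not all of the attributes, so the left side is not a superkey — BCNF is violated.
F -> C determines the non-prime attribute {C} from a non-superkey — 3NF is violated.
No non-prime attribute depends on a proper subset of any candidate key, so 2NF holds.

2NF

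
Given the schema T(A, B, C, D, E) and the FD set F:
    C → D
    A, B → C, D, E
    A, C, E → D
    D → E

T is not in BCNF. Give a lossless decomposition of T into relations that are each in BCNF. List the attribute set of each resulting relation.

Candidate key of the original relation: {A, B}.
{A, B, C, D, E}: {C} determines {C, D, E} here but is not a superkey — split on C → D, E, giving {C, D, E} and {A, B, C}.
{C, D, E}: {D} determines {D, E} here but is not a superkey — split on D → E, giving {D, E} and {C, D}.
{D, E}: every determinant is a superkey — BCNF.
{C, D}: every determinant is a superkey — BCNF.
{A, B, C}: every determinant is a superkey — BCNF.

{A, B, C}; {C, D}; {D, E}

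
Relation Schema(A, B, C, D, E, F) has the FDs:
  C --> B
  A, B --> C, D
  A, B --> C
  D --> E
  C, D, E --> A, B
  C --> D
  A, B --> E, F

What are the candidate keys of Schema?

{C} is a candidate key since {C}⁺ = {A, B, C, D, E, F} covers every attribute.
{A, B} is a candidate key since {A, B}⁺ = {A, B, C, D, E, F} covers every attribute.
These are minimal and exhaustive — every other superkey contains one of them.

{A, B}, {C}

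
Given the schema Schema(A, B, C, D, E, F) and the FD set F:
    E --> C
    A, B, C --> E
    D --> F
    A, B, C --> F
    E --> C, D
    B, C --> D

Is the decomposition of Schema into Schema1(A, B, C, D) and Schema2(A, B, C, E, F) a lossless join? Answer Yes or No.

Common attributes: {A, B, C}; their closure is {A, B, C, D, E, F}.
Schema1 is contained in that closure, so Schema1 ∩ Schema2 --> Schema1 holds and the join is lossless.

Yes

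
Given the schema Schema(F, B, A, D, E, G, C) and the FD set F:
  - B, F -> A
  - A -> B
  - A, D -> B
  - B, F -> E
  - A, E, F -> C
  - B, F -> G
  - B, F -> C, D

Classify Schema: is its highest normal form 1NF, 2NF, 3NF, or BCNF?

3NF

Candidate keys: {A, F}, {B, F}. Prime attributes: {A, B, F}.
For A -> B we have {A}⁺ = {A, B}; {A} is not a superkey, so BCNF fails.
Since {B} ⊆ prime attributes and every other non-superkey FD also has a prime right side, the schema is in 3NF.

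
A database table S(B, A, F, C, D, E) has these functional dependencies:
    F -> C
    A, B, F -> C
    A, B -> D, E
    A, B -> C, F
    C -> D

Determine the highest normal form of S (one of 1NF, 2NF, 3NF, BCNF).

2NF

Candidate key: {A, B}. Prime attributes: {A, B}.
F -> C: {F}⁺ = {C, D, F}, which is not all of the attributes, so the left side is not a superkey — BCNF is violated.
F -> C has non-prime {C} on the right and a non-superkey on the left, so 3NF fails.
No proper subset of a key has a non-prime attribute in its closure, so there is no partial dependency; 2NF holds.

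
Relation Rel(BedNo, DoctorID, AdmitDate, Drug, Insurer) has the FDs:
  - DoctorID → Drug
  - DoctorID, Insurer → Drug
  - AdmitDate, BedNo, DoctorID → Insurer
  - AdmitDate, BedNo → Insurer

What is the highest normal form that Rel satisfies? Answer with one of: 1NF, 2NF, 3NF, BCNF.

Candidate key: {AdmitDate, BedNo, DoctorID}. Prime attributes: {AdmitDate, BedNo, DoctorID}.
DoctorID → Drug breaks BCNF: {DoctorID}⁺ = {DoctorID, Drug}, so {DoctorID} is not a superkey.
Because {Drug} is non-prime and the left side of DoctorID → Drug is not a superkey, the relation is not in 3NF.
The proper key subset {DoctorID} of {AdmitDate, BedNo, DoctorID} determines non-prime {Drug}, so the relation is not even in 2NF.

1NF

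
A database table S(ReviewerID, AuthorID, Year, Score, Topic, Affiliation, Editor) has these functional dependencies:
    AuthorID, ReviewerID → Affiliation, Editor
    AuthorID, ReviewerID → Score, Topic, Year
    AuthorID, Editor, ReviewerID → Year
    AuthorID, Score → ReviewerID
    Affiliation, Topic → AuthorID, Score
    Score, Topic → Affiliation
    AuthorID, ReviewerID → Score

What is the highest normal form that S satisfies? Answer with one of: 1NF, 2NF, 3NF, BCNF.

Candidate keys: {Affiliation, Topic}, {AuthorID, ReviewerID}, {AuthorID, Score}, {Score, Topic}. Prime attributes: {Affiliation, AuthorID, ReviewerID, Score, Topic}.
The left-hand side of every FD is a superkey, so BCNF is satisfied.

BCNF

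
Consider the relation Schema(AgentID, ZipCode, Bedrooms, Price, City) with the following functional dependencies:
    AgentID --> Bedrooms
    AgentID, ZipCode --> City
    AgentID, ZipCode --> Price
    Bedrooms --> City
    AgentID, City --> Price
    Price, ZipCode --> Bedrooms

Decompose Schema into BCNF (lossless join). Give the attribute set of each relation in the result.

Candidate key of the original relation: {AgentID, ZipCode}.
{AgentID, Bedrooms, City, Price, ZipCode}: {AgentID} determines {AgentID, Bedrooms, City, Price} here but is not a superkey — split on AgentID --> Bedrooms, City, Price, giving {AgentID, Bedrooms, City, Price} and {AgentID, ZipCode}.
{AgentID, Bedrooms, City, Price}: {Bedrooms} determines {Bedrooms, City} here but is not a superkey — split on Bedrooms --> City, giving {Bedrooms, City} and {AgentID, Bedrooms, Price}.
{Bedrooms, City} has no BCNF violation.
{AgentID, Bedrooms, Price} has no BCNF violation.
{AgentID, ZipCode} has no BCNF violation.

{AgentID, Bedrooms, Price}; {AgentID, ZipCode}; {Bedrooms, City}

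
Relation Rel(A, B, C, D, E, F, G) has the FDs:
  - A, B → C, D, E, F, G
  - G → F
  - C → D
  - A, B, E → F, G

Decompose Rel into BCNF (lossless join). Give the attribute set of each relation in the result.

Candidate key of the original relation: {A, B}.
In {A, B, C, D, E, F, G}, {G} is not a superkey ({G}⁺ restricted to this set is {F, G}), so split on G → F into {F, G} and {A, B, C, D, E, G}.
{F, G}: every determinant is a superkey — BCNF.
In {A, B, C, D, E, G}, {C} is not a superkey ({C}⁺ restricted to this set is {C, D}), so split on C → D into {C, D} and {A, B, C, E, G}.
{C, D}: every determinant is a superkey — BCNF.
{A, B, C, E, G}: every determinant is a superkey — BCNF.

{A, B, C, E, G}; {C, D}; {F, G}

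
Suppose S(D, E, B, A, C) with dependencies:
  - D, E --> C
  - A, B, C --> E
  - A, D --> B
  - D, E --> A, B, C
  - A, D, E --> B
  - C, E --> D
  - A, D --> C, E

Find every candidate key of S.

{A, D} is a candidate key since {A, D}⁺ = {A, B, C, D, E} covers every attribute.
{C, E} is a candidate key since {C, E}⁺ = {A, B, C, D, E} covers every attribute.
{D, E} is a candidate key since {D, E}⁺ = {A, B, C, D, E} covers every attribute.
{A, B, C} is a candidate key since {A, B, C}⁺ = {A, B, C, D, E} covers every attribute.
Any other superkey properly contains one of these, so there are no further candidate keys.

{A, B, C}, {A, D}, {C, E}, {D, E}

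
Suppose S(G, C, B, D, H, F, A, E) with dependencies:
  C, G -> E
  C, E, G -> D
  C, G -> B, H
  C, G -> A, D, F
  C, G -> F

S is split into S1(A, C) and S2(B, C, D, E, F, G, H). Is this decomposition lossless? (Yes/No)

Common attributes: {C}; their closure is {C}.
S1 ⊄ {C} and S2 ⊄ {C}, so the split is lossy.

No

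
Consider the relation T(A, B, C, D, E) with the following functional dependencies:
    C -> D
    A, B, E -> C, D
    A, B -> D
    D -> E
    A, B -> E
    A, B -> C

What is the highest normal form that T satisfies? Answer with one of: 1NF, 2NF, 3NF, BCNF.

Candidate key: {A, B}. Prime attributes: {A, B}.
For C -> D we have {C}⁺ = {C, D, E}; {C} is not a superkey, so BCNF fails.
Because {D} is non-prime and the left side of C -> D is not a superkey, the relation is not in 3NF.
No proper subset of a key has a non-prime attribute in its closure, so there is no partial dependency; 2NF holds.

2NF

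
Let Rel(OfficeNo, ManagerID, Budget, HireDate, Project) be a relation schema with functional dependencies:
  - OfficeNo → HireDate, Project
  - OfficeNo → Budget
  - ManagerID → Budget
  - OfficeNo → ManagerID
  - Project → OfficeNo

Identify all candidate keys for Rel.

{OfficeNo} is a candidate key since {OfficeNo}⁺ = {Budget, HireDate, ManagerID, OfficeNo, Project} covers every attribute.
{Project} is a candidate key since {Project}⁺ = {Budget, HireDate, ManagerID, OfficeNo, Project} covers every attribute.
Any other superkey properly contains one of these, so there are no further candidate keys.

{OfficeNo}, {Project}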